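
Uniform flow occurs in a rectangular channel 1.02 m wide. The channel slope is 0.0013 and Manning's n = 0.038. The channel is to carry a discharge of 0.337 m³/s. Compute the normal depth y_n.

y_n = 0.766 m

Manning's equation rearranged: A R^(2/3) = nQ / (1·√S) = 0.038 × 0.337 / (√0.0013) = 0.3552.
Trying y = 0.67 m: A R^(2/3) = 0.2991 — low.
Trying y = 0.974 m: A R^(2/3) = 0.4789 — high.
Trying y = 0.766 m: A R^(2/3) = 0.3549 — ≈ 0.3552.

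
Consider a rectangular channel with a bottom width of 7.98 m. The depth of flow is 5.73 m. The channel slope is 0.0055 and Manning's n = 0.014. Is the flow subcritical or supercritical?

supercritical

Flow area A = b·y = 7.98 × 5.73 = 45.73 m². Wetted perimeter P = b + 2y = 7.98 + 2×5.73 = 19.44 m.
Hydraulic radius R = A/P = 45.73/19.44 = 2.352 m.
V = (1/n) R^(2/3) √S = (1/0.014) × 2.352^(2/3) × √0.0055 = 9.369 m/s. Hydraulic depth D_h = A/T = 45.73/7.98 = 5.73 m.
Froude number Fr = V/√(g·D_h) = 9.369/√(9.81×5.73) = 1.25, which is greater than 1, so the flow is supercritical.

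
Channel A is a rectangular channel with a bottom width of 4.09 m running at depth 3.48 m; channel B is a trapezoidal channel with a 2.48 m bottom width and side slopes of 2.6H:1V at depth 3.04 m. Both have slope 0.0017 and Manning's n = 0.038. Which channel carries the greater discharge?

channel B

Channel A: Flow area A = b·y = 4.09 × 3.48 = 14.23 m². Wetted perimeter P = b + 2y = 4.09 + 2×3.48 = 11.05 m. Hydraulic radius R = A/P = 14.23/11.05 = 1.288 m. Q_A = (1/0.038)·14.23·1.288^(2/3)·√0.0017 = 18.28 m³/s.
Channel B: With bottom width b = 2.48 m and side slope z = 2.6: A = (b + zy)y = (2.48 + 2.6×3.04)×3.04 = 31.57 m²; P = b + 2y√(1+z²) = 2.48 + 2×3.04×2.786 = 19.42 m. Hydraulic radius R = A/P = 31.57/19.42 = 1.626 m. Q_B = (1/0.038)·31.57·1.626^(2/3)·√0.0017 = 47.36 m³/s.
Q_A = 18.28 m³/s vs Q_B = 47.36 m³/s, so channel B carries more.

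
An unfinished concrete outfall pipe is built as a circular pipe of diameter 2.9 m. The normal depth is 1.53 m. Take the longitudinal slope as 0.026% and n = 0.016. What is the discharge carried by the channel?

Q = 2.94 m³/s

For a circular section of diameter D = 2.9 m at depth y = 1.53 m, the central angle is θ = 2 arccos(1 − 2y/D) = 3.252 rad. Then A = (D²/8)(θ − sin θ) = 3.534 m² and P = Dθ/2 = 4.715 m.
Hydraulic radius R = A/P = 3.534/4.715 = 0.7496 m.
Manning's equation: Q = (1/n) A R^(2/3) S^(1/2) = (1/0.016) × 3.534 × 0.7496^(2/3) × 0.00026^(1/2) = 2.94 m³/s.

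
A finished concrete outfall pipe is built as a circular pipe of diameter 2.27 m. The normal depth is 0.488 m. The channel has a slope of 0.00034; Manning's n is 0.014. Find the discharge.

For a circular section of diameter D = 2.27 m at depth y = 0.488 m, the central angle is θ = 2 arccos(1 − 2y/D) = 1.928 rad. Then A = (D²/8)(θ − sin θ) = 0.6388 m² and P = Dθ/2 = 2.189 m.
Hydraulic radius R = A/P = 0.6388/2.189 = 0.2918 m.
Manning's equation: Q = (1/n) A R^(2/3) S^(1/2) = (1/0.014) × 0.6388 × 0.2918^(2/3) × 0.00034^(1/2) = 0.37 m³/s.

Q = 0.37 m³/s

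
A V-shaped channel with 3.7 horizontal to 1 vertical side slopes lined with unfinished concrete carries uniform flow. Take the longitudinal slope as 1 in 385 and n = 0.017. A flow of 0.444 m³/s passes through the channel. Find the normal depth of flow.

Manning's equation rearranged: A R^(2/3) = nQ / (1·√S) = 0.017 × 0.444 / (√0.002597) = 0.1481.
Try y = 0.455 m: A R^(2/3) = 0.2788 — over.
Try y = 0.359 m: A R^(2/3) = 0.1482 — matches.

y_n = 0.359 m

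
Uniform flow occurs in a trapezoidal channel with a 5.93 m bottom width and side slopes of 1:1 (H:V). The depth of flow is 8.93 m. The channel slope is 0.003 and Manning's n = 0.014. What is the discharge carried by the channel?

With bottom width b = 5.93 m and side slope z = 1: A = (b + zy)y = (5.93 + 1×8.93)×8.93 = 132.7 m²; P = b + 2y√(1+z²) = 5.93 + 2×8.93×1.414 = 31.19 m.
Hydraulic radius R = A/P = 132.7/31.19 = 4.255 m.
Manning's equation: Q = (1/n) A R^(2/3) S^(1/2) = (1/0.014) × 132.7 × 4.255^(2/3) × 0.003^(1/2) = 1360 m³/s.

Q = 1360 m³/s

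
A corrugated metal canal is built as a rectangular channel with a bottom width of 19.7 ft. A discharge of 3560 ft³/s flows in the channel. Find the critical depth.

y_c = 10 ft

For a rectangular channel, critical depth y_c = (q²/g)^(1/3) where q = Q/b = 3560/19.7 = 180.7 ft²/s.
So y_c = (180.7²/32.2)^(1/3) = 10 ft.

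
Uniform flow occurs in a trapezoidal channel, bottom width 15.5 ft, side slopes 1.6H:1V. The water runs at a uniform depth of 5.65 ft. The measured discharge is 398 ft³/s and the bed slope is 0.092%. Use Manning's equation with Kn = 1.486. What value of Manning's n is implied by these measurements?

With bottom width b = 15.5 ft and side slope z = 1.6: A = (b + zy)y = (15.5 + 1.6×5.65)×5.65 = 138.7 ft²; P = b + 2y√(1+z²) = 15.5 + 2×5.65×1.887 = 36.82 ft.
Hydraulic radius R = A/P = 138.7/36.82 = 3.766 ft.
Rearranging Manning's equation: n = (1.486/Q) A R^(2/3) S^(1/2) = (1.486/398) × 138.7 × 3.766^(2/3) × √0.00092 = 0.038.

n = 0.038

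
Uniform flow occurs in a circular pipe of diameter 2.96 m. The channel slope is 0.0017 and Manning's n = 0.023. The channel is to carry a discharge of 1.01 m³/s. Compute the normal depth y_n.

y_n = 0.632 m

Manning's equation rearranged: A R^(2/3) = nQ / (1·√S) = 0.023 × 1.01 / (√0.0017) = 0.5634.
At y = 0.564 m: A R^(2/3) = 0.4468 — too small.
At y = 0.789 m: A R^(2/3) = 0.8753 — too large.
At y = 0.632 m: A R^(2/3) = 0.5626 — close enough.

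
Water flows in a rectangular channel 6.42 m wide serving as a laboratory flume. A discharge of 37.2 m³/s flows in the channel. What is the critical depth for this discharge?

y_c = 1.51 m

For a rectangular channel, critical depth y_c = (q²/g)^(1/3) where q = Q/b = 37.2/6.42 = 5.794 m²/s.
So y_c = (5.794²/9.81)^(1/3) = 1.51 m.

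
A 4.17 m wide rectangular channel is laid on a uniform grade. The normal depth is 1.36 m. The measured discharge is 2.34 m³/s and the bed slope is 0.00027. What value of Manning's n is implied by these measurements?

n = 0.035

Flow area A = b·y = 4.17 × 1.36 = 5.671 m². Wetted perimeter P = b + 2y = 4.17 + 2×1.36 = 6.89 m.
Hydraulic radius R = A/P = 5.671/6.89 = 0.8231 m.
Rearranging Manning's equation: n = (1/Q) A R^(2/3) S^(1/2) = (1/2.34) × 5.671 × 0.8231^(2/3) × √0.00027 = 0.035.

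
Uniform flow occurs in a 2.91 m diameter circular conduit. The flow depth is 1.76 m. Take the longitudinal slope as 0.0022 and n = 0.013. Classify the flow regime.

For a circular section of diameter D = 2.91 m at depth y = 1.76 m, the central angle is θ = 2 arccos(1 − 2y/D) = 3.564 rad. Then A = (D²/8)(θ − sin θ) = 4.206 m² and P = Dθ/2 = 5.186 m.
Hydraulic radius R = A/P = 4.206/5.186 = 0.8112 m.
V = (1/n) R^(2/3) √S = (1/0.013) × 0.8112^(2/3) × √0.0022 = 3.138 m/s. Hydraulic depth D_h = A/T = 4.206/2.845 = 1.478 m.
Froude number Fr = V/√(g·D_h) = 3.138/√(9.81×1.478) = 0.824, which is less than 1, so the flow is subcritical.

subcritical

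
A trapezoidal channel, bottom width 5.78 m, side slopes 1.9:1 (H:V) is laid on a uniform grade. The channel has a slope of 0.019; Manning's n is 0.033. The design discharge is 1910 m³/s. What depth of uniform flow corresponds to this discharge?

Manning's equation rearranged: A R^(2/3) = nQ / (1·√S) = 0.033 × 1910 / (√0.019) = 457.3.
Try y = 6.52 m: A R^(2/3) = 273.4 — too small.
Try y = 8.17 m: A R^(2/3) = 457.3 — ≈ 457.3.

y_n = 8.17 m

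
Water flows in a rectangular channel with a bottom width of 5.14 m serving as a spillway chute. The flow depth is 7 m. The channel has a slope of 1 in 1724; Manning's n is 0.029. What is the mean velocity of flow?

V = 1.26 m/s

Flow area A = b·y = 5.14 × 7 = 35.98 m². Wetted perimeter P = b + 2y = 5.14 + 2×7 = 19.14 m.
Hydraulic radius R = A/P = 35.98/19.14 = 1.88 m.
From Manning's equation, V = (1/n) R^(2/3) S^(1/2) = (1/0.029) × 1.88^(2/3) × 0.00058^(1/2) = 1.26 m/s.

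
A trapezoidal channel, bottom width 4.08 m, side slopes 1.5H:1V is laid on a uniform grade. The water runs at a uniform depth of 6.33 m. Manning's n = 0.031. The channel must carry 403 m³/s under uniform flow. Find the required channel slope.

With bottom width b = 4.08 m and side slope z = 1.5: A = (b + zy)y = (4.08 + 1.5×6.33)×6.33 = 85.93 m²; P = b + 2y√(1+z²) = 4.08 + 2×6.33×1.803 = 26.9 m.
Hydraulic radius R = A/P = 85.93/26.9 = 3.194 m.
From Manning's equation, S = [nQ / (1 A R^(2/3))]² = [0.031 × 403 / (1 × 85.93 × 3.194^(2/3))]² = 0.00449.

S = 0.00449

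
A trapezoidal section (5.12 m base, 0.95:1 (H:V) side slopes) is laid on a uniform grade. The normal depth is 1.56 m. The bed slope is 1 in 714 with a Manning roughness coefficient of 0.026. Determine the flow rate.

With bottom width b = 5.12 m and side slope z = 0.95: A = (b + zy)y = (5.12 + 0.95×1.56)×1.56 = 10.3 m²; P = b + 2y√(1+z²) = 5.12 + 2×1.56×1.379 = 9.423 m.
Hydraulic radius R = A/P = 10.3/9.423 = 1.093 m.
Manning's equation: Q = (1/n) A R^(2/3) S^(1/2) = (1/0.026) × 10.3 × 1.093^(2/3) × 0.001401^(1/2) = 15.7 m³/s.

Q = 15.7 m³/s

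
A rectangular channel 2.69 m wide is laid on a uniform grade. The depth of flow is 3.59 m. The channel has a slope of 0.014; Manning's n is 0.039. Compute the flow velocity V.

Flow area A = b·y = 2.69 × 3.59 = 9.657 m². Wetted perimeter P = b + 2y = 2.69 + 2×3.59 = 9.87 m.
Hydraulic radius R = A/P = 9.657/9.87 = 0.9784 m.
From Manning's equation, V = (1/n) R^(2/3) S^(1/2) = (1/0.039) × 0.9784^(2/3) × 0.014^(1/2) = 2.99 m/s.

V = 2.99 m/s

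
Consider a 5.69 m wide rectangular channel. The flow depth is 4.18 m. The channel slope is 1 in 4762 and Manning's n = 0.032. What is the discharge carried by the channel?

Q = 15.3 m³/s

Flow area A = b·y = 5.69 × 4.18 = 23.78 m². Wetted perimeter P = b + 2y = 5.69 + 2×4.18 = 14.05 m.
Hydraulic radius R = A/P = 23.78/14.05 = 1.693 m.
Manning's equation: Q = (1/n) A R^(2/3) S^(1/2) = (1/0.032) × 23.78 × 1.693^(2/3) × 0.00021^(1/2) = 15.3 m³/s.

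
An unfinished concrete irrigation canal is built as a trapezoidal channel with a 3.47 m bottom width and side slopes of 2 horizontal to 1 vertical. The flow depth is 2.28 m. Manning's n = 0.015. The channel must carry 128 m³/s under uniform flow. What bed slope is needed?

S = 0.00745

With bottom width b = 3.47 m and side slope z = 2: A = (b + zy)y = (3.47 + 2×2.28)×2.28 = 18.31 m²; P = b + 2y√(1+z²) = 3.47 + 2×2.28×2.236 = 13.67 m.
Hydraulic radius R = A/P = 18.31/13.67 = 1.34 m.
From Manning's equation, S = [nQ / (1 A R^(2/3))]² = [0.015 × 128 / (1 × 18.31 × 1.34^(2/3))]² = 0.00745.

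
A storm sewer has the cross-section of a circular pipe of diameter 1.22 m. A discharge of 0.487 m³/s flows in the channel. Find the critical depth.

At critical depth, Q² T / (g A³) = 1, i.e. A³/T = Q²/g = 0.487²/9.81 = 0.02418.
Trying y = 0.426 m: A³/T = 0.04128 — high.
Trying y = 0.264 m: A³/T = 0.00643 — low.
Trying y = 0.371 m: A³/T = 0.02419 — close enough.

y_c = 0.371 m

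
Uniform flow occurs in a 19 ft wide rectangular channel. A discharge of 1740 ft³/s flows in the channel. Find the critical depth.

y_c = 6.39 ft

For a rectangular channel, critical depth y_c = (q²/g)^(1/3) where q = Q/b = 1740/19 = 91.58 ft²/s.
So y_c = (91.58²/32.2)^(1/3) = 6.39 ft.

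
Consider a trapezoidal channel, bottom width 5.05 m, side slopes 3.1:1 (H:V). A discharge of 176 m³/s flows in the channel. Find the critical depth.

At critical depth, Q² T / (g A³) = 1, i.e. A³/T = Q²/g = 176²/9.81 = 3158.
Try y = 3.52 m: A³/T = 6600 — high.
Try y = 2.2 m: A³/T = 952.8 — low.
Try y = 2.95 m: A³/T = 3146 — ≈ 3158.

y_c = 2.95 m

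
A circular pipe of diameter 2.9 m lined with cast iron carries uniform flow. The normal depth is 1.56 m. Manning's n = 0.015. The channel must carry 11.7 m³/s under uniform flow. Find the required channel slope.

For a circular section of diameter D = 2.9 m at depth y = 1.56 m, the central angle is θ = 2 arccos(1 − 2y/D) = 3.293 rad. Then A = (D²/8)(θ − sin θ) = 3.621 m² and P = Dθ/2 = 4.776 m.
Hydraulic radius R = A/P = 3.621/4.776 = 0.7583 m.
From Manning's equation, S = [nQ / (1 A R^(2/3))]² = [0.015 × 11.7 / (1 × 3.621 × 0.7583^(2/3))]² = 0.0034.

S = 0.0034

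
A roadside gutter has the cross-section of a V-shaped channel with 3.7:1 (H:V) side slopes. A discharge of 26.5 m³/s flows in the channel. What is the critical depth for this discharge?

At critical depth, Q² T / (g A³) = 1, i.e. A³/T = Q²/g = 26.5²/9.81 = 71.59.
Trying y = 1.93 m: A³/T = 183.3 — high.
Trying y = 1.6 m: A³/T = 71.78 — close enough.

y_c = 1.6 m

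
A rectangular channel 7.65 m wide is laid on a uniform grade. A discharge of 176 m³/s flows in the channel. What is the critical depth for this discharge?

y_c = 3.78 m

For a rectangular channel, critical depth y_c = (q²/g)^(1/3) where q = Q/b = 176/7.65 = 23.01 m²/s.
So y_c = (23.01²/9.81)^(1/3) = 3.78 m.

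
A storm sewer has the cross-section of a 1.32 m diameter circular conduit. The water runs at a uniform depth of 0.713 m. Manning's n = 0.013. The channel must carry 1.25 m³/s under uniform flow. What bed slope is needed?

For a circular section of diameter D = 1.32 m at depth y = 0.713 m, the central angle is θ = 2 arccos(1 − 2y/D) = 3.302 rad. Then A = (D²/8)(θ − sin θ) = 0.7541 m² and P = Dθ/2 = 2.18 m.
Hydraulic radius R = A/P = 0.7541/2.18 = 0.346 m.
From Manning's equation, S = [nQ / (1 A R^(2/3))]² = [0.013 × 1.25 / (1 × 0.7541 × 0.346^(2/3))]² = 0.00191.

S = 0.00191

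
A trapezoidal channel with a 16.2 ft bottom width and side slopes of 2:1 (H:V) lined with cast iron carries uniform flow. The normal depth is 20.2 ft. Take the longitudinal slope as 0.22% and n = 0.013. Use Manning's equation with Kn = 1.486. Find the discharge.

With bottom width b = 16.2 ft and side slope z = 2: A = (b + zy)y = (16.2 + 2×20.2)×20.2 = 1143 ft²; P = b + 2y√(1+z²) = 16.2 + 2×20.2×2.236 = 106.5 ft.
Hydraulic radius R = A/P = 1143/106.5 = 10.73 ft.
Manning's equation: Q = (1.486/n) A R^(2/3) S^(1/2) = (1.486/0.013) × 1143 × 10.73^(2/3) × 0.0022^(1/2) = 29800 ft³/s.

Q = 29800 ft³/s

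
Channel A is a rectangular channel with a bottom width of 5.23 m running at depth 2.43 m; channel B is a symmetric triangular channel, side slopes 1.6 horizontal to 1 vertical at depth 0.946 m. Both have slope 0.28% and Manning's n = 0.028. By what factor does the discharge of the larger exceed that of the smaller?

19

Channel A: Flow area A = b·y = 5.23 × 2.43 = 12.71 m². Wetted perimeter P = b + 2y = 5.23 + 2×2.43 = 10.09 m. Hydraulic radius R = A/P = 12.71/10.09 = 1.26 m. Q_A = (1/0.028)·12.71·1.26^(2/3)·√0.0028 = 28.01 m³/s.
Channel B: For a triangular section with side slope z = 1.6: A = zy² = 1.6×0.946² = 1.432 m²; P = 2y√(1+z²) = 2×0.946×1.887 = 3.57 m. Hydraulic radius R = A/P = 1.432/3.57 = 0.4011 m. Q_B = (1/0.028)·1.432·0.4011^(2/3)·√0.0028 = 1.472 m³/s.
The larger discharge is 28.01 m³/s and the smaller is 1.472 m³/s; the ratio is 19.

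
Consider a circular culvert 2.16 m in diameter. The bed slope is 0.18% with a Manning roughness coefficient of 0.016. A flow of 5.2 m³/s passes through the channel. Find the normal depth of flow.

Manning's equation rearranged: A R^(2/3) = nQ / (1·√S) = 0.016 × 5.2 / (√0.0018) = 1.961.
At y = 1.21 m: A R^(2/3) = 1.466 — low.
At y = 1.78 m: A R^(2/3) = 2.442 — high.
At y = 1.47 m: A R^(2/3) = 1.959 — matches.

y_n = 1.47 m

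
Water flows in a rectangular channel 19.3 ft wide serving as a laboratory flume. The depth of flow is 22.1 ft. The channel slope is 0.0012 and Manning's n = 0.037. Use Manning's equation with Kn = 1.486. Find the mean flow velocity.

Flow area A = b·y = 19.3 × 22.1 = 426.5 ft². Wetted perimeter P = b + 2y = 19.3 + 2×22.1 = 63.5 ft.
Hydraulic radius R = A/P = 426.5/63.5 = 6.717 ft.
From Manning's equation, V = (1.486/n) R^(2/3) S^(1/2) = (1.486/0.037) × 6.717^(2/3) × 0.0012^(1/2) = 4.95 ft/s.

V = 4.95 ft/s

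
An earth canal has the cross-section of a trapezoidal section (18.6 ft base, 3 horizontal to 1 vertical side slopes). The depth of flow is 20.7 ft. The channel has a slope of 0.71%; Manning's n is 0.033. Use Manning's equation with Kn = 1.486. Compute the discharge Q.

Q = 31700 ft³/s

With bottom width b = 18.6 ft and side slope z = 3: A = (b + zy)y = (18.6 + 3×20.7)×20.7 = 1670 ft²; P = b + 2y√(1+z²) = 18.6 + 2×20.7×3.162 = 149.5 ft.
Hydraulic radius R = A/P = 1670/149.5 = 11.17 ft.
Manning's equation: Q = (1.486/n) A R^(2/3) S^(1/2) = (1.486/0.033) × 1670 × 11.17^(2/3) × 0.0071^(1/2) = 31700 ft³/s.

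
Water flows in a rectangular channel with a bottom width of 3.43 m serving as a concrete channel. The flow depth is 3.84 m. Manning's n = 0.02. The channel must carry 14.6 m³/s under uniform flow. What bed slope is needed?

S = 0.000392

Flow area A = b·y = 3.43 × 3.84 = 13.17 m². Wetted perimeter P = b + 2y = 3.43 + 2×3.84 = 11.11 m.
Hydraulic radius R = A/P = 13.17/11.11 = 1.186 m.
From Manning's equation, S = [nQ / (1 A R^(2/3))]² = [0.02 × 14.6 / (1 × 13.17 × 1.186^(2/3))]² = 0.000392.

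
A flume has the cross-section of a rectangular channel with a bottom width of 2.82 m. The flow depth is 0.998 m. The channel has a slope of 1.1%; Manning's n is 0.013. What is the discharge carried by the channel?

Q = 15.9 m³/s

Flow area A = b·y = 2.82 × 0.998 = 2.814 m². Wetted perimeter P = b + 2y = 2.82 + 2×0.998 = 4.816 m.
Hydraulic radius R = A/P = 2.814/4.816 = 0.5844 m.
Manning's equation: Q = (1/n) A R^(2/3) S^(1/2) = (1/0.013) × 2.814 × 0.5844^(2/3) × 0.011^(1/2) = 15.9 m³/s.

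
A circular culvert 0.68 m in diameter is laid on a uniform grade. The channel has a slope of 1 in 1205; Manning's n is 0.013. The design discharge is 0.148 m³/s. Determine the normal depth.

Manning's equation rearranged: A R^(2/3) = nQ / (1·√S) = 0.013 × 0.148 / (√0.0008299) = 0.06679.
Trying y = 0.466 m: A R^(2/3) = 0.09072 — over.
Trying y = 0.276 m: A R^(2/3) = 0.03857 — short.
Trying y = 0.379 m: A R^(2/3) = 0.06669 — matches.

y_n = 0.379 m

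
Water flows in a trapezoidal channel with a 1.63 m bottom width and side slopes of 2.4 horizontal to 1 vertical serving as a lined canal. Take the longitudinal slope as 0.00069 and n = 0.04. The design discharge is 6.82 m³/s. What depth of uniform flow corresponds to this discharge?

y_n = 1.79 m

Manning's equation rearranged: A R^(2/3) = nQ / (1·√S) = 0.04 × 6.82 / (√0.00069) = 10.39.
At y = 2.23 m: A R^(2/3) = 17.36 — high.
At y = 1.56 m: A R^(2/3) = 7.585 — low.
At y = 1.79 m: A R^(2/3) = 10.39 — matches.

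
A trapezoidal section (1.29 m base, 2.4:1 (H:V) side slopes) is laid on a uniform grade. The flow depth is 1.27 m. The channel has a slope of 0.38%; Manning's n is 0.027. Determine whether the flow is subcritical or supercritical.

subcritical

With bottom width b = 1.29 m and side slope z = 2.4: A = (b + zy)y = (1.29 + 2.4×1.27)×1.27 = 5.509 m²; P = b + 2y√(1+z²) = 1.29 + 2×1.27×2.6 = 7.894 m.
Hydraulic radius R = A/P = 5.509/7.894 = 0.6979 m.
V = (1/n) R^(2/3) √S = (1/0.027) × 0.6979^(2/3) × √0.0038 = 1.796 m/s. Hydraulic depth D_h = A/T = 5.509/7.386 = 0.7459 m.
Froude number Fr = V/√(g·D_h) = 1.796/√(9.81×0.7459) = 0.664, which is less than 1, so the flow is subcritical.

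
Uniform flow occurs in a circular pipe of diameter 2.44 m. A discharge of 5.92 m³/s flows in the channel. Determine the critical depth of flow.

y_c = 1.1 m

At critical depth, Q² T / (g A³) = 1, i.e. A³/T = Q²/g = 5.92²/9.81 = 3.573.
Trying y = 1.41 m: A³/T = 9.105 — too large.
Trying y = 0.962 m: A³/T = 2.108 — too small.
Trying y = 1.1 m: A³/T = 3.525 — close enough.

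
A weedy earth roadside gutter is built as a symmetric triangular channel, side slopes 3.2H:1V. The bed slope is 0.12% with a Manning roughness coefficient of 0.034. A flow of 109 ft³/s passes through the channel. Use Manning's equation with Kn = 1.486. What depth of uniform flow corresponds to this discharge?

y_n = 3.87 ft

Manning's equation rearranged: A R^(2/3) = nQ / (1.486·√S) = 0.034 × 109 / (1.486 × √0.0012) = 71.99.
Try y = 4.9 ft: A R^(2/3) = 135.4 — high.
Try y = 3.37 ft: A R^(2/3) = 49.89 — low.
Try y = 3.87 ft: A R^(2/3) = 72.14 — matches.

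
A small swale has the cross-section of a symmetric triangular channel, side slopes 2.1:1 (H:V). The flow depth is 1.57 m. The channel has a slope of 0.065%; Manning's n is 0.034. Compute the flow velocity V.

V = 0.596 m/s

For a triangular section with side slope z = 2.1: A = zy² = 2.1×1.57² = 5.176 m²; P = 2y√(1+z²) = 2×1.57×2.326 = 7.303 m.
Hydraulic radius R = A/P = 5.176/7.303 = 0.7087 m.
From Manning's equation, V = (1/n) R^(2/3) S^(1/2) = (1/0.034) × 0.7087^(2/3) × 0.00065^(1/2) = 0.596 m/s.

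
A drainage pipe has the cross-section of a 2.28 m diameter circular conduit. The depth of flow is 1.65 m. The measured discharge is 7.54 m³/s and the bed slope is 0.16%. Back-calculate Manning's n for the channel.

n = 0.013

For a circular section of diameter D = 2.28 m at depth y = 1.65 m, the central angle is θ = 2 arccos(1 − 2y/D) = 4.069 rad. Then A = (D²/8)(θ − sin θ) = 3.164 m² and P = Dθ/2 = 4.639 m.
Hydraulic radius R = A/P = 3.164/4.639 = 0.6821 m.
Rearranging Manning's equation: n = (1/Q) A R^(2/3) S^(1/2) = (1/7.54) × 3.164 × 0.6821^(2/3) × √0.0016 = 0.013.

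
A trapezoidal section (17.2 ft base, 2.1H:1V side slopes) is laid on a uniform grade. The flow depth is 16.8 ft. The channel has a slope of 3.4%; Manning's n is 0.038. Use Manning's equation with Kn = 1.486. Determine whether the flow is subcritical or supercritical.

With bottom width b = 17.2 ft and side slope z = 2.1: A = (b + zy)y = (17.2 + 2.1×16.8)×16.8 = 881.7 ft²; P = b + 2y√(1+z²) = 17.2 + 2×16.8×2.326 = 95.35 ft.
Hydraulic radius R = A/P = 881.7/95.35 = 9.246 ft.
V = (1.486/n) R^(2/3) √S = (1.486/0.038) × 9.246^(2/3) × √0.034 = 31.77 ft/s. Hydraulic depth D_h = A/T = 881.7/87.76 = 10.05 ft.
Froude number Fr = V/√(g·D_h) = 31.77/√(32.2×10.05) = 1.77, which is greater than 1, so the flow is supercritical.

supercritical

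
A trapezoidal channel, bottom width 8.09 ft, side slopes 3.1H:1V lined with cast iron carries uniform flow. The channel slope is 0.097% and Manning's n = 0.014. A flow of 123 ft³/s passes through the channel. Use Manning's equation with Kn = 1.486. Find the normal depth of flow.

Manning's equation rearranged: A R^(2/3) = nQ / (1.486·√S) = 0.014 × 123 / (1.486 × √0.00097) = 37.21.
Try y = 2.59 ft: A R^(2/3) = 58.82 — over.
Try y = 1.73 ft: A R^(2/3) = 26.31 — short.
Try y = 2.06 ft: A R^(2/3) = 37.08 — close enough.

y_n = 2.06 ft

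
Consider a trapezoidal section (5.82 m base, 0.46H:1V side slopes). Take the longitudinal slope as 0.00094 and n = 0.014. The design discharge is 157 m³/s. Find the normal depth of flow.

y_n = 4.95 m

Manning's equation rearranged: A R^(2/3) = nQ / (1·√S) = 0.014 × 157 / (√0.00094) = 71.69.
At y = 4.42 m: A R^(2/3) = 59.29 — low.
At y = 4.95 m: A R^(2/3) = 71.8 — close enough.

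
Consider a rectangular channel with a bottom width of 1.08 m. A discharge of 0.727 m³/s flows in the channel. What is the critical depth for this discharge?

For a rectangular channel, critical depth y_c = (q²/g)^(1/3) where q = Q/b = 0.727/1.08 = 0.6731 m²/s.
So y_c = (0.6731²/9.81)^(1/3) = 0.359 m.

y_c = 0.359 m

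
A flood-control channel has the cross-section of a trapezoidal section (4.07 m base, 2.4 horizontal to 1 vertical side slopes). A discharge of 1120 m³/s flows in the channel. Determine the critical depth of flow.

At critical depth, Q² T / (g A³) = 1, i.e. A³/T = Q²/g = 1120²/9.81 = 127900.
At y = 9.82 m: A³/T = 390400 — too large.
At y = 7.7 m: A³/T = 127600 — close enough.

y_c = 7.7 m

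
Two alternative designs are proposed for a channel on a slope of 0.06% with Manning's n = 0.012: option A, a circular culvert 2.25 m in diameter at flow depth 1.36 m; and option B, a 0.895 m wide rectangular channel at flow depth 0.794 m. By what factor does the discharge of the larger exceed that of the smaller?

5.96

Channel A: For a circular section of diameter D = 2.25 m at depth y = 1.36 m, the central angle is θ = 2 arccos(1 − 2y/D) = 3.562 rad. Then A = (D²/8)(θ − sin θ) = 2.513 m² and P = Dθ/2 = 4.008 m. Hydraulic radius R = A/P = 2.513/4.008 = 0.627 m. Q_A = (1/0.012)·2.513·0.627^(2/3)·√0.0006 = 3.758 m³/s.
Channel B: Flow area A = b·y = 0.895 × 0.794 = 0.7106 m². Wetted perimeter P = b + 2y = 0.895 + 2×0.794 = 2.483 m. Hydraulic radius R = A/P = 0.7106/2.483 = 0.2862 m. Q_B = (1/0.012)·0.7106·0.2862^(2/3)·√0.0006 = 0.63 m³/s.
The larger discharge is 3.758 m³/s and the smaller is 0.63 m³/s; the ratio is 5.96.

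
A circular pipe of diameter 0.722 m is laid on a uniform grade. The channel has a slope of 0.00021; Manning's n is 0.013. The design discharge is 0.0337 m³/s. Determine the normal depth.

Manning's equation rearranged: A R^(2/3) = nQ / (1·√S) = 0.013 × 0.0337 / (√0.00021) = 0.03023.
Trying y = 0.272 m: A R^(2/3) = 0.03946 — too large.
Trying y = 0.208 m: A R^(2/3) = 0.02367 — too small.
Trying y = 0.236 m: A R^(2/3) = 0.0302 — close enough.

y_n = 0.236 m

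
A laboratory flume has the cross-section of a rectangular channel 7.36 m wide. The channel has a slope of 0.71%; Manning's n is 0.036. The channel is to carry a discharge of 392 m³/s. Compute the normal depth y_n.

Manning's equation rearranged: A R^(2/3) = nQ / (1·√S) = 0.036 × 392 / (√0.0071) = 167.5.
Trying y = 7.97 m: A R^(2/3) = 108.6 — short.
Trying y = 12.7 m: A R^(2/3) = 188 — over.
Trying y = 11.5 m: A R^(2/3) = 167.7 — close enough.

y_n = 11.5 m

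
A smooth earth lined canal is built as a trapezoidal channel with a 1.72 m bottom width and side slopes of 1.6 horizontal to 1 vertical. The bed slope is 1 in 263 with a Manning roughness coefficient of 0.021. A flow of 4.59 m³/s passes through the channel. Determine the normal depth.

y_n = 0.81 m

Manning's equation rearranged: A R^(2/3) = nQ / (1·√S) = 0.021 × 4.59 / (√0.003802) = 1.563.
At y = 0.875 m: A R^(2/3) = 1.818 — over.
At y = 0.693 m: A R^(2/3) = 1.155 — short.
At y = 0.81 m: A R^(2/3) = 1.562 — ≈ 1.563.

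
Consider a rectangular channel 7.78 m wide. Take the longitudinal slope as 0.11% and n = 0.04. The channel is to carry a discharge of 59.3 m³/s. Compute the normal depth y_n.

Manning's equation rearranged: A R^(2/3) = nQ / (1·√S) = 0.04 × 59.3 / (√0.0011) = 71.52.
At y = 6.57 m: A R^(2/3) = 92.73 — high.
At y = 3.69 m: A R^(2/3) = 43.94 — low.
At y = 5.35 m: A R^(2/3) = 71.52 — matches.

y_n = 5.35 m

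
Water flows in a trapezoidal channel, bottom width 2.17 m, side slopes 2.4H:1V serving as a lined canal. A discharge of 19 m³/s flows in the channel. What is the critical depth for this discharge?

y_c = 1.28 m

At critical depth, Q² T / (g A³) = 1, i.e. A³/T = Q²/g = 19²/9.81 = 36.8.
Try y = 0.918 m: A³/T = 9.839 — too small.
Try y = 1.59 m: A³/T = 87.96 — too large.
Try y = 1.28 m: A³/T = 36.33 — ≈ 36.8.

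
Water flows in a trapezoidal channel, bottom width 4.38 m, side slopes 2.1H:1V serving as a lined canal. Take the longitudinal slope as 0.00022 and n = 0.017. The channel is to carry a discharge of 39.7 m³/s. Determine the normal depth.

Manning's equation rearranged: A R^(2/3) = nQ / (1·√S) = 0.017 × 39.7 / (√0.00022) = 45.5.
Try y = 3.52 m: A R^(2/3) = 65.7 — too large.
Try y = 2.19 m: A R^(2/3) = 24.02 — too small.
Try y = 2.97 m: A R^(2/3) = 45.49 — close enough.

y_n = 2.97 m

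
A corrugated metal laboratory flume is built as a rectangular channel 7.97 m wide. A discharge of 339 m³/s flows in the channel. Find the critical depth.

For a rectangular channel, critical depth y_c = (q²/g)^(1/3) where q = Q/b = 339/7.97 = 42.53 m²/s.
So y_c = (42.53²/9.81)^(1/3) = 5.69 m.

y_c = 5.69 m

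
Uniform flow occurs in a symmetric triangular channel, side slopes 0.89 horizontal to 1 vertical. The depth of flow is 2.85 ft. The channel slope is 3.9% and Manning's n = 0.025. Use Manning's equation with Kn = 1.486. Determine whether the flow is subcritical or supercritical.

supercritical

For a triangular section with side slope z = 0.89: A = zy² = 0.89×2.85² = 7.229 ft²; P = 2y√(1+z²) = 2×2.85×1.339 = 7.631 ft.
Hydraulic radius R = A/P = 7.229/7.631 = 0.9474 ft.
V = (1.486/n) R^(2/3) √S = (1.486/0.025) × 0.9474^(2/3) × √0.039 = 11.32 ft/s. Hydraulic depth D_h = A/T = 7.229/5.073 = 1.425 ft.
Froude number Fr = V/√(g·D_h) = 11.32/√(32.2×1.425) = 1.67, which is greater than 1, so the flow is supercritical.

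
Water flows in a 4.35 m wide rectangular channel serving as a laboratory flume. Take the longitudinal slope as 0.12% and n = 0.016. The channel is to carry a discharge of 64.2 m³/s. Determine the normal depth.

y_n = 5.14 m

Manning's equation rearranged: A R^(2/3) = nQ / (1·√S) = 0.016 × 64.2 / (√0.0012) = 29.65.
At y = 5.64 m: A R^(2/3) = 33.14 — high.
At y = 5.14 m: A R^(2/3) = 29.67 — matches.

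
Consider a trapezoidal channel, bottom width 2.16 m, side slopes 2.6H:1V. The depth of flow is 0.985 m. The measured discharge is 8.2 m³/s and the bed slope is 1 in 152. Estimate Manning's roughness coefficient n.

n = 0.033

With bottom width b = 2.16 m and side slope z = 2.6: A = (b + zy)y = (2.16 + 2.6×0.985)×0.985 = 4.65 m²; P = b + 2y√(1+z²) = 2.16 + 2×0.985×2.786 = 7.648 m.
Hydraulic radius R = A/P = 4.65/7.648 = 0.608 m.
Rearranging Manning's equation: n = (1/Q) A R^(2/3) S^(1/2) = (1/8.2) × 4.65 × 0.608^(2/3) × √0.006579 = 0.033.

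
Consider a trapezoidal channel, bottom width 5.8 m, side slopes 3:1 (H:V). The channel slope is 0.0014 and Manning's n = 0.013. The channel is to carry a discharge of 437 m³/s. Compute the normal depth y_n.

Manning's equation rearranged: A R^(2/3) = nQ / (1·√S) = 0.013 × 437 / (√0.0014) = 151.8.
Try y = 4.83 m: A R^(2/3) = 189.8 — high.
Try y = 3.31 m: A R^(2/3) = 81.2 — low.
Try y = 4.38 m: A R^(2/3) = 151.8 — close enough.

y_n = 4.38 m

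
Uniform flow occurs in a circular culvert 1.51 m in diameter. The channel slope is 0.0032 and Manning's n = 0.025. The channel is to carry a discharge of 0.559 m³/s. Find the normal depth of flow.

Manning's equation rearranged: A R^(2/3) = nQ / (1·√S) = 0.025 × 0.559 / (√0.0032) = 0.247.
At y = 0.629 m: A R^(2/3) = 0.3393 — high.
At y = 0.402 m: A R^(2/3) = 0.1451 — low.
At y = 0.53 m: A R^(2/3) = 0.2473 — matches.

y_n = 0.53 m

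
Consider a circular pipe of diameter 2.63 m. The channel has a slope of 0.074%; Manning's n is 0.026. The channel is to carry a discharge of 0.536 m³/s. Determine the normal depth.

Manning's equation rearranged: A R^(2/3) = nQ / (1·√S) = 0.026 × 0.536 / (√0.00074) = 0.5123.
Try y = 0.543 m: A R^(2/3) = 0.3836 — too small.
Try y = 0.699 m: A R^(2/3) = 0.635 — too large.
Try y = 0.627 m: A R^(2/3) = 0.512 — close enough.

y_n = 0.627 m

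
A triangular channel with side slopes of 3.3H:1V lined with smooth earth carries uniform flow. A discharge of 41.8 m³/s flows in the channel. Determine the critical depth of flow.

y_c = 2.01 m

At critical depth, Q² T / (g A³) = 1, i.e. A³/T = Q²/g = 41.8²/9.81 = 178.1.
Try y = 1.74 m: A³/T = 86.84 — too small.
Try y = 2.41 m: A³/T = 442.7 — too large.
Try y = 2.01 m: A³/T = 178.6 — matches.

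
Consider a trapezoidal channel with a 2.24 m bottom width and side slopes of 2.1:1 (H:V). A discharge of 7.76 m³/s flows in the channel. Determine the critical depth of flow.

y_c = 0.824 m

At critical depth, Q² T / (g A³) = 1, i.e. A³/T = Q²/g = 7.76²/9.81 = 6.138.
At y = 0.598 m: A³/T = 1.923 — low.
At y = 1 m: A³/T = 12.69 — high.
At y = 0.824 m: A³/T = 6.143 — close enough.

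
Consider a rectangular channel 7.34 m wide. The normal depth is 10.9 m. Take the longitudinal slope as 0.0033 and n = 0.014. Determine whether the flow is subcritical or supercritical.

subcritical

Flow area A = b·y = 7.34 × 10.9 = 80.01 m². Wetted perimeter P = b + 2y = 7.34 + 2×10.9 = 29.14 m.
Hydraulic radius R = A/P = 80.01/29.14 = 2.746 m.
V = (1/n) R^(2/3) √S = (1/0.014) × 2.746^(2/3) × √0.0033 = 8.045 m/s. Hydraulic depth D_h = A/T = 80.01/7.34 = 10.9 m.
Froude number Fr = V/√(g·D_h) = 8.045/√(9.81×10.9) = 0.778, which is less than 1, so the flow is subcritical.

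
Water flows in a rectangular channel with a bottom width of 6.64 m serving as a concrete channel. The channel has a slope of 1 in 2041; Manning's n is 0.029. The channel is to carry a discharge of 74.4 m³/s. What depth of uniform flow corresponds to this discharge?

Manning's equation rearranged: A R^(2/3) = nQ / (1·√S) = 0.029 × 74.4 / (√0.00049) = 97.47.
At y = 10.5 m: A R^(2/3) = 129.2 — too large.
At y = 6.65 m: A R^(2/3) = 75.02 — too small.
At y = 8.26 m: A R^(2/3) = 97.44 — matches.

y_n = 8.26 m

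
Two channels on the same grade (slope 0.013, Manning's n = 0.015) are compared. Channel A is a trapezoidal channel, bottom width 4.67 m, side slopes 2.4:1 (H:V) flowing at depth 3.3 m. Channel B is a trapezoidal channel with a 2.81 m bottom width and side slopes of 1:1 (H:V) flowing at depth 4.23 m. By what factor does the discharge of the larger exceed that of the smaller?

1.34

Channel A: With bottom width b = 4.67 m and side slope z = 2.4: A = (b + zy)y = (4.67 + 2.4×3.3)×3.3 = 41.55 m²; P = b + 2y√(1+z²) = 4.67 + 2×3.3×2.6 = 21.83 m. Hydraulic radius R = A/P = 41.55/21.83 = 1.903 m. Q_A = (1/0.015)·41.55·1.903^(2/3)·√0.013 = 485 m³/s.
Channel B: With bottom width b = 2.81 m and side slope z = 1: A = (b + zy)y = (2.81 + 1×4.23)×4.23 = 29.78 m²; P = b + 2y√(1+z²) = 2.81 + 2×4.23×1.414 = 14.77 m. Hydraulic radius R = A/P = 29.78/14.77 = 2.016 m. Q_B = (1/0.015)·29.78·2.016^(2/3)·√0.013 = 361.2 m³/s.
The larger discharge is 485 m³/s and the smaller is 361.2 m³/s; the ratio is 1.34.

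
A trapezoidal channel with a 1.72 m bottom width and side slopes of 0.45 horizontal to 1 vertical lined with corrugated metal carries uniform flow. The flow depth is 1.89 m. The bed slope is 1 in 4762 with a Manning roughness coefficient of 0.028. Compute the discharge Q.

Q = 2.22 m³/s

With bottom width b = 1.72 m and side slope z = 0.45: A = (b + zy)y = (1.72 + 0.45×1.89)×1.89 = 4.858 m²; P = b + 2y√(1+z²) = 1.72 + 2×1.89×1.097 = 5.865 m.
Hydraulic radius R = A/P = 4.858/5.865 = 0.8283 m.
Manning's equation: Q = (1/n) A R^(2/3) S^(1/2) = (1/0.028) × 4.858 × 0.8283^(2/3) × 0.00021^(1/2) = 2.22 m³/s.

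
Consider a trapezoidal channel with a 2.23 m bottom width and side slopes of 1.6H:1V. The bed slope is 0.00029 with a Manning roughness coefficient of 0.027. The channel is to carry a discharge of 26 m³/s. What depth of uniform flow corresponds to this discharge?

y_n = 3.54 m

Manning's equation rearranged: A R^(2/3) = nQ / (1·√S) = 0.027 × 26 / (√0.00029) = 41.22.
Trying y = 4.52 m: A R^(2/3) = 72.73 — over.
Trying y = 2.49 m: A R^(2/3) = 18.72 — short.
Trying y = 3.54 m: A R^(2/3) = 41.24 — close enough.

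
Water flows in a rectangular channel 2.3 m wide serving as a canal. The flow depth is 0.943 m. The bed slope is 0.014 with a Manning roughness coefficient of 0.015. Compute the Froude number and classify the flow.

Flow area A = b·y = 2.3 × 0.943 = 2.169 m². Wetted perimeter P = b + 2y = 2.3 + 2×0.943 = 4.186 m.
Hydraulic radius R = A/P = 2.169/4.186 = 0.5181 m.
V = (1/n) R^(2/3) √S = (1/0.015) × 0.5181^(2/3) × √0.014 = 5.089 m/s. Hydraulic depth D_h = A/T = 2.169/2.3 = 0.943 m.
Froude number Fr = V/√(g·D_h) = 5.089/√(9.81×0.943) = 1.67, which is greater than 1, so the flow is supercritical.

supercritical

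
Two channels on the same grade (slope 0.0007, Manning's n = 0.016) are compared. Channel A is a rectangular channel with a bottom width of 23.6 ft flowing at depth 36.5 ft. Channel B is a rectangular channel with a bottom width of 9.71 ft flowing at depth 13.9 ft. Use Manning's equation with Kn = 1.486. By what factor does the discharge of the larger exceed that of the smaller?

11.7

Channel A: Flow area A = b·y = 23.6 × 36.5 = 861.4 ft². Wetted perimeter P = b + 2y = 23.6 + 2×36.5 = 96.6 ft. Hydraulic radius R = A/P = 861.4/96.6 = 8.917 ft. Q_A = (1.486/0.016)·861.4·8.917^(2/3)·√0.0007 = 9102 ft³/s.
Channel B: Flow area A = b·y = 9.71 × 13.9 = 135 ft². Wetted perimeter P = b + 2y = 9.71 + 2×13.9 = 37.51 ft. Hydraulic radius R = A/P = 135/37.51 = 3.598 ft. Q_B = (1.486/0.016)·135·3.598^(2/3)·√0.0007 = 778.8 ft³/s.
The larger discharge is 9102 ft³/s and the smaller is 778.8 ft³/s; the ratio is 11.7.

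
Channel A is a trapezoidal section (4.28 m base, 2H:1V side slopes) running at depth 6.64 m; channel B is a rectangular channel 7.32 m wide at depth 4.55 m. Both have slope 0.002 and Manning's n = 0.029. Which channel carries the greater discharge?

Channel A: With bottom width b = 4.28 m and side slope z = 2: A = (b + zy)y = (4.28 + 2×6.64)×6.64 = 116.6 m²; P = b + 2y√(1+z²) = 4.28 + 2×6.64×2.236 = 33.97 m. Hydraulic radius R = A/P = 116.6/33.97 = 3.432 m. Q_A = (1/0.029)·116.6·3.432^(2/3)·√0.002 = 409.1 m³/s.
Channel B: Flow area A = b·y = 7.32 × 4.55 = 33.31 m². Wetted perimeter P = b + 2y = 7.32 + 2×4.55 = 16.42 m. Hydraulic radius R = A/P = 33.31/16.42 = 2.028 m. Q_B = (1/0.029)·33.31·2.028^(2/3)·√0.002 = 82.3 m³/s.
Q_A = 409.1 m³/s vs Q_B = 82.3 m³/s, so channel A carries more.

channel A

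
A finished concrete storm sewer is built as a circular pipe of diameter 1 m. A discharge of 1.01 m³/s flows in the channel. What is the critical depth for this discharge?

y_c = 0.576 m

At critical depth, Q² T / (g A³) = 1, i.e. A³/T = Q²/g = 1.01²/9.81 = 0.104.
At y = 0.715 m: A³/T = 0.2403 — high.
At y = 0.472 m: A³/T = 0.04859 — low.
At y = 0.576 m: A³/T = 0.104 — ≈ 0.104.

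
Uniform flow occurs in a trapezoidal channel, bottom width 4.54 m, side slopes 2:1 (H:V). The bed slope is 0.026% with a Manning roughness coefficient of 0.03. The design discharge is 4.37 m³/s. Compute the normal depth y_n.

Manning's equation rearranged: A R^(2/3) = nQ / (1·√S) = 0.03 × 4.37 / (√0.00026) = 8.13.
Trying y = 1.47 m: A R^(2/3) = 10.92 — high.
Trying y = 1.26 m: A R^(2/3) = 8.133 — matches.

y_n = 1.26 m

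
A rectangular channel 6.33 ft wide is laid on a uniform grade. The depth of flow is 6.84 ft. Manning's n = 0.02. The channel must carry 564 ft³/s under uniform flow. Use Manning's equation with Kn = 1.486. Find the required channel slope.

Flow area A = b·y = 6.33 × 6.84 = 43.3 ft². Wetted perimeter P = b + 2y = 6.33 + 2×6.84 = 20.01 ft.
Hydraulic radius R = A/P = 43.3/20.01 = 2.164 ft.
From Manning's equation, S = [nQ / (1.486 A R^(2/3))]² = [0.02 × 564 / (1.486 × 43.3 × 2.164^(2/3))]² = 0.011.

S = 0.011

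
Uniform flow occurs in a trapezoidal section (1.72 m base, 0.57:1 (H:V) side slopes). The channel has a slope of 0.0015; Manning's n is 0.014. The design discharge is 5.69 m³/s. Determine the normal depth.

y_n = 1.17 m

Manning's equation rearranged: A R^(2/3) = nQ / (1·√S) = 0.014 × 5.69 / (√0.0015) = 2.057.
At y = 0.882 m: A R^(2/3) = 1.272 — low.
At y = 1.44 m: A R^(2/3) = 2.957 — high.
At y = 1.17 m: A R^(2/3) = 2.058 — matches.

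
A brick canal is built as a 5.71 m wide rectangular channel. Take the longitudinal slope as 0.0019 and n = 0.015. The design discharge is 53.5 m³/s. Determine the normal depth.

Manning's equation rearranged: A R^(2/3) = nQ / (1·√S) = 0.015 × 53.5 / (√0.0019) = 18.41.
Trying y = 2.93 m: A R^(2/3) = 21.39 — high.
Trying y = 2.31 m: A R^(2/3) = 15.52 — low.
Trying y = 2.62 m: A R^(2/3) = 18.42 — close enough.

y_n = 2.62 m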